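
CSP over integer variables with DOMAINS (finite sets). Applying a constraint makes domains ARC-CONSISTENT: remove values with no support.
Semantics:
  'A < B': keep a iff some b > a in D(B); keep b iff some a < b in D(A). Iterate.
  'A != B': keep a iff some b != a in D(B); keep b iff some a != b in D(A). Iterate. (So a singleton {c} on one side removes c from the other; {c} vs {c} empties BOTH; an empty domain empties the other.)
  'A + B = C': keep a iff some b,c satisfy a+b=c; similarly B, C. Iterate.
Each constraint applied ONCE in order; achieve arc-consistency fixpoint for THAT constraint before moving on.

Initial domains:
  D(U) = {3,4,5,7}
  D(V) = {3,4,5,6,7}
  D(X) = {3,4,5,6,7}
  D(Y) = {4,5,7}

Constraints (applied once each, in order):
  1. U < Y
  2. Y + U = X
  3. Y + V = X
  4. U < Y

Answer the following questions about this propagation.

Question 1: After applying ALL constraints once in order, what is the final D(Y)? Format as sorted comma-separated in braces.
Constraint 1 (U < Y) on D(U)={3,4,5,7} D(Y)={4,5,7}: U {3,4,5,7}->{3,4,5}
Constraint 2 (Y + U = X) on D(Y)={4,5,7} D(U)={3,4,5} D(X)={3,4,5,6,7}: Y {4,5,7}->{4}; U {3,4,5}->{3}; X {3,4,5,6,7}->{7}
Constraint 3 (Y + V = X) on D(Y)={4} D(V)={3,4,5,6,7} D(X)={7}: V {3,4,5,6,7}->{3}
Constraint 4 (U < Y) on D(U)={3} D(Y)={4}: no change
So after all 4 constraints: D(Y) = {4}

Answer: {4}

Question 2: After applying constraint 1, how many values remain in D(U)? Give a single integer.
Answer: 3

Derivation:
Constraint 1 (U < Y) on D(U)={3,4,5,7} D(Y)={4,5,7}: U {3,4,5,7}->{3,4,5}
So after constraint 1: D(U)={3,4,5}, size = 3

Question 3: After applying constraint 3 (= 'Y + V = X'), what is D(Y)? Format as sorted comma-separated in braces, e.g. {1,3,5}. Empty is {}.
Constraint 1 (U < Y) on D(U)={3,4,5,7} D(Y)={4,5,7}: U {3,4,5,7}->{3,4,5}
Constraint 2 (Y + U = X) on D(Y)={4,5,7} D(U)={3,4,5} D(X)={3,4,5,6,7}: Y {4,5,7}->{4}; U {3,4,5}->{3}; X {3,4,5,6,7}->{7}
Constraint 3 (Y + V = X) on D(Y)={4} D(V)={3,4,5,6,7} D(X)={7}: V {3,4,5,6,7}->{3}
So after constraint 3: D(Y) = {4}

Answer: {4}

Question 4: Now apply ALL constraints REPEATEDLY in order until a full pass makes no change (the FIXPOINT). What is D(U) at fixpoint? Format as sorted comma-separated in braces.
Answer: {3}

Derivation:
pass 0 (initial): D(U)={3,4,5,7}
pass 1: U {3,4,5,7}->{3}; V {3,4,5,6,7}->{3}; X {3,4,5,6,7}->{7}; Y {4,5,7}->{4}
pass 2: no change
Fixpoint after 2 passes: D(U) = {3}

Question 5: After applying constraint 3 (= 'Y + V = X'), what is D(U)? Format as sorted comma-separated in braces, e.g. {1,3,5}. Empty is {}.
Answer: {3}

Derivation:
Constraint 1 (U < Y) on D(U)={3,4,5,7} D(Y)={4,5,7}: U {3,4,5,7}->{3,4,5}
Constraint 2 (Y + U = X) on D(Y)={4,5,7} D(U)={3,4,5} D(X)={3,4,5,6,7}: Y {4,5,7}->{4}; U {3,4,5}->{3}; X {3,4,5,6,7}->{7}
Constraint 3 (Y + V = X) on D(Y)={4} D(V)={3,4,5,6,7} D(X)={7}: V {3,4,5,6,7}->{3}
So after constraint 3: D(U) = {3}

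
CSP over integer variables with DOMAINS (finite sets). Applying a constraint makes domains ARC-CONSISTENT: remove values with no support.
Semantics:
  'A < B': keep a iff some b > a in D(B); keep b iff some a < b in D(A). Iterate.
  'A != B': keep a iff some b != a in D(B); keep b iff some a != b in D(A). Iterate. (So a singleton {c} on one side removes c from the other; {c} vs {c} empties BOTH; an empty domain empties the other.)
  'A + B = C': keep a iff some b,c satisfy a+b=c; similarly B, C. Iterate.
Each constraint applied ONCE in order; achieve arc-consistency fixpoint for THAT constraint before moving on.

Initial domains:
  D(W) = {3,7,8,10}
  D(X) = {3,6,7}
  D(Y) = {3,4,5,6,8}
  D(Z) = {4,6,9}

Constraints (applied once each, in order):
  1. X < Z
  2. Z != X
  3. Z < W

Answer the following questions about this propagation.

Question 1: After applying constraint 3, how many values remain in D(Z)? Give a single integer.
Answer: 3

Derivation:
Constraint 1 (X < Z) on D(X)={3,6,7} D(Z)={4,6,9}: no change
Constraint 2 (Z != X) on D(Z)={4,6,9} D(X)={3,6,7}: no change
Constraint 3 (Z < W) on D(Z)={4,6,9} D(W)={3,7,8,10}: W {3,7,8,10}->{7,8,10}
So after constraint 3: D(Z)={4,6,9}, size = 3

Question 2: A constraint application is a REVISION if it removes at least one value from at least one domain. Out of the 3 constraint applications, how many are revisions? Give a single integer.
Constraint 1 (X < Z) on D(X)={3,6,7} D(Z)={4,6,9}: no change => not a revision
Constraint 2 (Z != X) on D(Z)={4,6,9} D(X)={3,6,7}: no change => not a revision
Constraint 3 (Z < W) on D(Z)={4,6,9} D(W)={3,7,8,10}: W {3,7,8,10}->{7,8,10} => REVISION
Total revisions = 1

Answer: 1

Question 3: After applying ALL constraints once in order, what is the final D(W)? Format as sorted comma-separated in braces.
Constraint 1 (X < Z) on D(X)={3,6,7} D(Z)={4,6,9}: no change
Constraint 2 (Z != X) on D(Z)={4,6,9} D(X)={3,6,7}: no change
Constraint 3 (Z < W) on D(Z)={4,6,9} D(W)={3,7,8,10}: W {3,7,8,10}->{7,8,10}
So after all 3 constraints: D(W) = {7,8,10}

Answer: {7,8,10}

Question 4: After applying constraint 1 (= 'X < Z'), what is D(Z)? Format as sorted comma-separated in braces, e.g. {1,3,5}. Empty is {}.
Answer: {4,6,9}

Derivation:
Constraint 1 (X < Z) on D(X)={3,6,7} D(Z)={4,6,9}: no change
So after constraint 1: D(Z) = {4,6,9}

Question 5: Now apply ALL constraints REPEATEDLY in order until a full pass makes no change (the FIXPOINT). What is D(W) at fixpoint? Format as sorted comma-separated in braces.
pass 0 (initial): D(W)={3,7,8,10}
pass 1: W {3,7,8,10}->{7,8,10}
pass 2: no change
Fixpoint after 2 passes: D(W) = {7,8,10}

Answer: {7,8,10}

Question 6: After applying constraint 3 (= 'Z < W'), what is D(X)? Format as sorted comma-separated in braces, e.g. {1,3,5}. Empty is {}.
Answer: {3,6,7}

Derivation:
Constraint 1 (X < Z) on D(X)={3,6,7} D(Z)={4,6,9}: no change
Constraint 2 (Z != X) on D(Z)={4,6,9} D(X)={3,6,7}: no change
Constraint 3 (Z < W) on D(Z)={4,6,9} D(W)={3,7,8,10}: W {3,7,8,10}->{7,8,10}
So after constraint 3: D(X) = {3,6,7}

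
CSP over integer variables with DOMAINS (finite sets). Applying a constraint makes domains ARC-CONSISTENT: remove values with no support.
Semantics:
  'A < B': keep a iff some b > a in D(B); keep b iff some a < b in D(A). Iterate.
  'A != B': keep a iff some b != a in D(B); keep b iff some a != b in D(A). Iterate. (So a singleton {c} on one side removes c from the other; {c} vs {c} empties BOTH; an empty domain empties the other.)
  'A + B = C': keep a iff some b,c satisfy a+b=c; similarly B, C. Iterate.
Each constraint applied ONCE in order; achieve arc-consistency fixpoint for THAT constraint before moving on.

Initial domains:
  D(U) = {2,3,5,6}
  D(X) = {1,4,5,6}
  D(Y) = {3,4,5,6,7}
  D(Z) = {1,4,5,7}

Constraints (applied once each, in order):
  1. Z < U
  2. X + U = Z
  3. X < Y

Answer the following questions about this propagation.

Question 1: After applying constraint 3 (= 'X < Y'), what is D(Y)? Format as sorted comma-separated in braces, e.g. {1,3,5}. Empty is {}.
Constraint 1 (Z < U) on D(Z)={1,4,5,7} D(U)={2,3,5,6}: Z {1,4,5,7}->{1,4,5}
Constraint 2 (X + U = Z) on D(X)={1,4,5,6} D(U)={2,3,5,6} D(Z)={1,4,5}: X {1,4,5,6}->{1}; U {2,3,5,6}->{3}; Z {1,4,5}->{4}
Constraint 3 (X < Y) on D(X)={1} D(Y)={3,4,5,6,7}: no change
So after constraint 3: D(Y) = {3,4,5,6,7}

Answer: {3,4,5,6,7}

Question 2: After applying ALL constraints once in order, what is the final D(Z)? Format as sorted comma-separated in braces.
Constraint 1 (Z < U) on D(Z)={1,4,5,7} D(U)={2,3,5,6}: Z {1,4,5,7}->{1,4,5}
Constraint 2 (X + U = Z) on D(X)={1,4,5,6} D(U)={2,3,5,6} D(Z)={1,4,5}: X {1,4,5,6}->{1}; U {2,3,5,6}->{3}; Z {1,4,5}->{4}
Constraint 3 (X < Y) on D(X)={1} D(Y)={3,4,5,6,7}: no change
So after all 3 constraints: D(Z) = {4}

Answer: {4}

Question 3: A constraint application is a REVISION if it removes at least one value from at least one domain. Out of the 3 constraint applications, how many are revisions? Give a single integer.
Constraint 1 (Z < U) on D(Z)={1,4,5,7} D(U)={2,3,5,6}: Z {1,4,5,7}->{1,4,5} => REVISION
Constraint 2 (X + U = Z) on D(X)={1,4,5,6} D(U)={2,3,5,6} D(Z)={1,4,5}: X {1,4,5,6}->{1}; U {2,3,5,6}->{3}; Z {1,4,5}->{4} => REVISION
Constraint 3 (X < Y) on D(X)={1} D(Y)={3,4,5,6,7}: no change => not a revision
Total revisions = 2

Answer: 2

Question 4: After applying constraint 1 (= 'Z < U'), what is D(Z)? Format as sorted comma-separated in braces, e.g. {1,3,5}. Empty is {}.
Constraint 1 (Z < U) on D(Z)={1,4,5,7} D(U)={2,3,5,6}: Z {1,4,5,7}->{1,4,5}
So after constraint 1: D(Z) = {1,4,5}

Answer: {1,4,5}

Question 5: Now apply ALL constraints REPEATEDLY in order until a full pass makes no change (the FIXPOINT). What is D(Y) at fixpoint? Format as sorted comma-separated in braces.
Answer: {}

Derivation:
pass 0 (initial): D(Y)={3,4,5,6,7}
pass 1: U {2,3,5,6}->{3}; X {1,4,5,6}->{1}; Z {1,4,5,7}->{4}
pass 2: U {3}->{}; X {1}->{}; Y {3,4,5,6,7}->{}; Z {4}->{}
pass 3: no change
Fixpoint after 3 passes: D(Y) = {}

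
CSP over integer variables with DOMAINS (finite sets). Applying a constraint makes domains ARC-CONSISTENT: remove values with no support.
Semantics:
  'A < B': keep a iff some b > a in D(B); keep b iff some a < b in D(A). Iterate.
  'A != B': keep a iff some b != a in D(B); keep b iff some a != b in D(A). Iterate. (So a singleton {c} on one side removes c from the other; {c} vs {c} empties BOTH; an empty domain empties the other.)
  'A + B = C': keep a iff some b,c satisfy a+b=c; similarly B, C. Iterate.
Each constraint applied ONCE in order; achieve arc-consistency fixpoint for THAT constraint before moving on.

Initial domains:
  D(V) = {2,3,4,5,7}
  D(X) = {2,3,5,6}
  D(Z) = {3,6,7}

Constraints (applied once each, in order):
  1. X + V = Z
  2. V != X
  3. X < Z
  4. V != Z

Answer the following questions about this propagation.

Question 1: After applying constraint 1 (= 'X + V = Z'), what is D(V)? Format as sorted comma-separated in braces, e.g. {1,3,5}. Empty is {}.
Answer: {2,3,4,5}

Derivation:
Constraint 1 (X + V = Z) on D(X)={2,3,5,6} D(V)={2,3,4,5,7} D(Z)={3,6,7}: X {2,3,5,6}->{2,3,5}; V {2,3,4,5,7}->{2,3,4,5}; Z {3,6,7}->{6,7}
So after constraint 1: D(V) = {2,3,4,5}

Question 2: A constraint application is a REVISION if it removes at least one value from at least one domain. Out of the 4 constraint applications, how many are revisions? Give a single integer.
Answer: 1

Derivation:
Constraint 1 (X + V = Z) on D(X)={2,3,5,6} D(V)={2,3,4,5,7} D(Z)={3,6,7}: X {2,3,5,6}->{2,3,5}; V {2,3,4,5,7}->{2,3,4,5}; Z {3,6,7}->{6,7} => REVISION
Constraint 2 (V != X) on D(V)={2,3,4,5} D(X)={2,3,5}: no change => not a revision
Constraint 3 (X < Z) on D(X)={2,3,5} D(Z)={6,7}: no change => not a revision
Constraint 4 (V != Z) on D(V)={2,3,4,5} D(Z)={6,7}: no change => not a revision
Total revisions = 1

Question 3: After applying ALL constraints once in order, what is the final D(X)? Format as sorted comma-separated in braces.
Constraint 1 (X + V = Z) on D(X)={2,3,5,6} D(V)={2,3,4,5,7} D(Z)={3,6,7}: X {2,3,5,6}->{2,3,5}; V {2,3,4,5,7}->{2,3,4,5}; Z {3,6,7}->{6,7}
Constraint 2 (V != X) on D(V)={2,3,4,5} D(X)={2,3,5}: no change
Constraint 3 (X < Z) on D(X)={2,3,5} D(Z)={6,7}: no change
Constraint 4 (V != Z) on D(V)={2,3,4,5} D(Z)={6,7}: no change
So after all 4 constraints: D(X) = {2,3,5}

Answer: {2,3,5}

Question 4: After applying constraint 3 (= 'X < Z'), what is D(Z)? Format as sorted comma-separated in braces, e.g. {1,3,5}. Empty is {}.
Constraint 1 (X + V = Z) on D(X)={2,3,5,6} D(V)={2,3,4,5,7} D(Z)={3,6,7}: X {2,3,5,6}->{2,3,5}; V {2,3,4,5,7}->{2,3,4,5}; Z {3,6,7}->{6,7}
Constraint 2 (V != X) on D(V)={2,3,4,5} D(X)={2,3,5}: no change
Constraint 3 (X < Z) on D(X)={2,3,5} D(Z)={6,7}: no change
So after constraint 3: D(Z) = {6,7}

Answer: {6,7}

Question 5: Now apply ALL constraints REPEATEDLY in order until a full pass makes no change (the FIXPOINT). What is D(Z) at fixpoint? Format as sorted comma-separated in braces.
pass 0 (initial): D(Z)={3,6,7}
pass 1: V {2,3,4,5,7}->{2,3,4,5}; X {2,3,5,6}->{2,3,5}; Z {3,6,7}->{6,7}
pass 2: no change
Fixpoint after 2 passes: D(Z) = {6,7}

Answer: {6,7}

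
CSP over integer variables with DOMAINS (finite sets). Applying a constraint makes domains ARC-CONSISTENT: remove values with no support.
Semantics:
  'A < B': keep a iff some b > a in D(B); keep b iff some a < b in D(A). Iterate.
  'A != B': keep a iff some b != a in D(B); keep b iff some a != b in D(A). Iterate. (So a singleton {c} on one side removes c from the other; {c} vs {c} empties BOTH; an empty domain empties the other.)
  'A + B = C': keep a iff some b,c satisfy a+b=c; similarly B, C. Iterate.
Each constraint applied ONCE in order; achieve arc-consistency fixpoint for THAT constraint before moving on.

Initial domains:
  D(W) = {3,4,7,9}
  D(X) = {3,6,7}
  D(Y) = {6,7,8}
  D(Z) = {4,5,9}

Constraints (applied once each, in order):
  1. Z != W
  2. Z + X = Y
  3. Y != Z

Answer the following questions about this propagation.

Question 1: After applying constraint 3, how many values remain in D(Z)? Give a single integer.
Answer: 2

Derivation:
Constraint 1 (Z != W) on D(Z)={4,5,9} D(W)={3,4,7,9}: no change
Constraint 2 (Z + X = Y) on D(Z)={4,5,9} D(X)={3,6,7} D(Y)={6,7,8}: Z {4,5,9}->{4,5}; X {3,6,7}->{3}; Y {6,7,8}->{7,8}
Constraint 3 (Y != Z) on D(Y)={7,8} D(Z)={4,5}: no change
So after constraint 3: D(Z)={4,5}, size = 2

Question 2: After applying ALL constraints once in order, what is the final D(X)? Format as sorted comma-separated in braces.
Constraint 1 (Z != W) on D(Z)={4,5,9} D(W)={3,4,7,9}: no change
Constraint 2 (Z + X = Y) on D(Z)={4,5,9} D(X)={3,6,7} D(Y)={6,7,8}: Z {4,5,9}->{4,5}; X {3,6,7}->{3}; Y {6,7,8}->{7,8}
Constraint 3 (Y != Z) on D(Y)={7,8} D(Z)={4,5}: no change
So after all 3 constraints: D(X) = {3}

Answer: {3}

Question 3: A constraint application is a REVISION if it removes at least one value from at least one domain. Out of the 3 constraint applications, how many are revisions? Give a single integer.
Answer: 1

Derivation:
Constraint 1 (Z != W) on D(Z)={4,5,9} D(W)={3,4,7,9}: no change => not a revision
Constraint 2 (Z + X = Y) on D(Z)={4,5,9} D(X)={3,6,7} D(Y)={6,7,8}: Z {4,5,9}->{4,5}; X {3,6,7}->{3}; Y {6,7,8}->{7,8} => REVISION
Constraint 3 (Y != Z) on D(Y)={7,8} D(Z)={4,5}: no change => not a revision
Total revisions = 1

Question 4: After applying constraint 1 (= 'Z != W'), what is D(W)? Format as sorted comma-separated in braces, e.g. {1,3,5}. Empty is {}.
Answer: {3,4,7,9}

Derivation:
Constraint 1 (Z != W) on D(Z)={4,5,9} D(W)={3,4,7,9}: no change
So after constraint 1: D(W) = {3,4,7,9}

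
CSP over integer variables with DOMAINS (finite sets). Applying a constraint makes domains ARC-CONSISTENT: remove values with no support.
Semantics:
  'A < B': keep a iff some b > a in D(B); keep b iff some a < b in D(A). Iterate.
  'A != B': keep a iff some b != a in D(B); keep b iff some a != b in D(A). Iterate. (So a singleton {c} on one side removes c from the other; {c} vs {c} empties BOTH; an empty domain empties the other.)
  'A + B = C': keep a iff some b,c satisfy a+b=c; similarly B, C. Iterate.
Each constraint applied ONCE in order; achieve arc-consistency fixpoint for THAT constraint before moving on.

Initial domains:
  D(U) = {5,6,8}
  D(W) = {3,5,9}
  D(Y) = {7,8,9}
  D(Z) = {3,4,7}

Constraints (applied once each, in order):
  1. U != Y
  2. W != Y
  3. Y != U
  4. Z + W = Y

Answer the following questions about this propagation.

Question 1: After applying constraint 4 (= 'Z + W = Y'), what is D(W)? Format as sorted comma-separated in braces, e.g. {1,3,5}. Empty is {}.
Answer: {3,5}

Derivation:
Constraint 1 (U != Y) on D(U)={5,6,8} D(Y)={7,8,9}: no change
Constraint 2 (W != Y) on D(W)={3,5,9} D(Y)={7,8,9}: no change
Constraint 3 (Y != U) on D(Y)={7,8,9} D(U)={5,6,8}: no change
Constraint 4 (Z + W = Y) on D(Z)={3,4,7} D(W)={3,5,9} D(Y)={7,8,9}: Z {3,4,7}->{3,4}; W {3,5,9}->{3,5}
So after constraint 4: D(W) = {3,5}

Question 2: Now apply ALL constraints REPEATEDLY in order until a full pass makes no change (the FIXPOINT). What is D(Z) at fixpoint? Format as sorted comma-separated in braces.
pass 0 (initial): D(Z)={3,4,7}
pass 1: W {3,5,9}->{3,5}; Z {3,4,7}->{3,4}
pass 2: no change
Fixpoint after 2 passes: D(Z) = {3,4}

Answer: {3,4}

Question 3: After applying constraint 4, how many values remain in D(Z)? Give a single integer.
Constraint 1 (U != Y) on D(U)={5,6,8} D(Y)={7,8,9}: no change
Constraint 2 (W != Y) on D(W)={3,5,9} D(Y)={7,8,9}: no change
Constraint 3 (Y != U) on D(Y)={7,8,9} D(U)={5,6,8}: no change
Constraint 4 (Z + W = Y) on D(Z)={3,4,7} D(W)={3,5,9} D(Y)={7,8,9}: Z {3,4,7}->{3,4}; W {3,5,9}->{3,5}
So after constraint 4: D(Z)={3,4}, size = 2

Answer: 2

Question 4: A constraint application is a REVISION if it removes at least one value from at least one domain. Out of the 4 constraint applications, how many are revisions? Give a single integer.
Constraint 1 (U != Y) on D(U)={5,6,8} D(Y)={7,8,9}: no change => not a revision
Constraint 2 (W != Y) on D(W)={3,5,9} D(Y)={7,8,9}: no change => not a revision
Constraint 3 (Y != U) on D(Y)={7,8,9} D(U)={5,6,8}: no change => not a revision
Constraint 4 (Z + W = Y) on D(Z)={3,4,7} D(W)={3,5,9} D(Y)={7,8,9}: Z {3,4,7}->{3,4}; W {3,5,9}->{3,5} => REVISION
Total revisions = 1

Answer: 1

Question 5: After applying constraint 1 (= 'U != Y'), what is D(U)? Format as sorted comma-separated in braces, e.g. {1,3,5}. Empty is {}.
Answer: {5,6,8}

Derivation:
Constraint 1 (U != Y) on D(U)={5,6,8} D(Y)={7,8,9}: no change
So after constraint 1: D(U) = {5,6,8}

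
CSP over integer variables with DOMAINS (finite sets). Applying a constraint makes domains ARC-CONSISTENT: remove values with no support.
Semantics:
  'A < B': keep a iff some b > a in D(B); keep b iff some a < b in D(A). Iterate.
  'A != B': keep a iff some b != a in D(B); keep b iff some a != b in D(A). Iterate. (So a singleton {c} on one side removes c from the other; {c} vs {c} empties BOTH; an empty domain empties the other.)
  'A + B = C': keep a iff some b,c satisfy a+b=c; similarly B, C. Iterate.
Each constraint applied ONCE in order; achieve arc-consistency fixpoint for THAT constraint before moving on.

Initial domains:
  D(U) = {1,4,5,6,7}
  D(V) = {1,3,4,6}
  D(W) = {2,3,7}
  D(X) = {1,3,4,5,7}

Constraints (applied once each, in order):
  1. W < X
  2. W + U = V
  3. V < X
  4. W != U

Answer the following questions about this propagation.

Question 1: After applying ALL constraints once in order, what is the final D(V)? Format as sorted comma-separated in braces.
Answer: {3,4,6}

Derivation:
Constraint 1 (W < X) on D(W)={2,3,7} D(X)={1,3,4,5,7}: W {2,3,7}->{2,3}; X {1,3,4,5,7}->{3,4,5,7}
Constraint 2 (W + U = V) on D(W)={2,3} D(U)={1,4,5,6,7} D(V)={1,3,4,6}: U {1,4,5,6,7}->{1,4}; V {1,3,4,6}->{3,4,6}
Constraint 3 (V < X) on D(V)={3,4,6} D(X)={3,4,5,7}: X {3,4,5,7}->{4,5,7}
Constraint 4 (W != U) on D(W)={2,3} D(U)={1,4}: no change
So after all 4 constraints: D(V) = {3,4,6}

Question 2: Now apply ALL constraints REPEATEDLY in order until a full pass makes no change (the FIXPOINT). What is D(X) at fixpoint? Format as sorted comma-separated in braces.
Answer: {4,5,7}

Derivation:
pass 0 (initial): D(X)={1,3,4,5,7}
pass 1: U {1,4,5,6,7}->{1,4}; V {1,3,4,6}->{3,4,6}; W {2,3,7}->{2,3}; X {1,3,4,5,7}->{4,5,7}
pass 2: no change
Fixpoint after 2 passes: D(X) = {4,5,7}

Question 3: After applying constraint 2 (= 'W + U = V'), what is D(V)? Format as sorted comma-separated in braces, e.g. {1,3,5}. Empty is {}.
Answer: {3,4,6}

Derivation:
Constraint 1 (W < X) on D(W)={2,3,7} D(X)={1,3,4,5,7}: W {2,3,7}->{2,3}; X {1,3,4,5,7}->{3,4,5,7}
Constraint 2 (W + U = V) on D(W)={2,3} D(U)={1,4,5,6,7} D(V)={1,3,4,6}: U {1,4,5,6,7}->{1,4}; V {1,3,4,6}->{3,4,6}
So after constraint 2: D(V) = {3,4,6}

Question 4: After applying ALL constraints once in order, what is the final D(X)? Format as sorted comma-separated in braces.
Constraint 1 (W < X) on D(W)={2,3,7} D(X)={1,3,4,5,7}: W {2,3,7}->{2,3}; X {1,3,4,5,7}->{3,4,5,7}
Constraint 2 (W + U = V) on D(W)={2,3} D(U)={1,4,5,6,7} D(V)={1,3,4,6}: U {1,4,5,6,7}->{1,4}; V {1,3,4,6}->{3,4,6}
Constraint 3 (V < X) on D(V)={3,4,6} D(X)={3,4,5,7}: X {3,4,5,7}->{4,5,7}
Constraint 4 (W != U) on D(W)={2,3} D(U)={1,4}: no change
So after all 4 constraints: D(X) = {4,5,7}

Answer: {4,5,7}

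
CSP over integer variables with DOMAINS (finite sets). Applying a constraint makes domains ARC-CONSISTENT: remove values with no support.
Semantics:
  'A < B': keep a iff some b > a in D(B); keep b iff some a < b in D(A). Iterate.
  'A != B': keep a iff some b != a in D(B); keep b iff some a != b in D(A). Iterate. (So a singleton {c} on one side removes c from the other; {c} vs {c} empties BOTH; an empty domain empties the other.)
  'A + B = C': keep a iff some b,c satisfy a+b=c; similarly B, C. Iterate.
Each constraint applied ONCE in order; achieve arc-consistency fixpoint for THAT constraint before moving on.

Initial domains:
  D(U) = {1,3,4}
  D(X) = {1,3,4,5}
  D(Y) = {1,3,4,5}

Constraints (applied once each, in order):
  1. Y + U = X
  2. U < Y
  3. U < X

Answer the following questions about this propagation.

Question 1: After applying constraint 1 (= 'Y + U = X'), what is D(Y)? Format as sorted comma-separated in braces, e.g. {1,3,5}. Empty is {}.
Answer: {1,3,4}

Derivation:
Constraint 1 (Y + U = X) on D(Y)={1,3,4,5} D(U)={1,3,4} D(X)={1,3,4,5}: Y {1,3,4,5}->{1,3,4}; X {1,3,4,5}->{4,5}
So after constraint 1: D(Y) = {1,3,4}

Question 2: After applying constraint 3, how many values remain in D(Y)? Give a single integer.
Answer: 2

Derivation:
Constraint 1 (Y + U = X) on D(Y)={1,3,4,5} D(U)={1,3,4} D(X)={1,3,4,5}: Y {1,3,4,5}->{1,3,4}; X {1,3,4,5}->{4,5}
Constraint 2 (U < Y) on D(U)={1,3,4} D(Y)={1,3,4}: U {1,3,4}->{1,3}; Y {1,3,4}->{3,4}
Constraint 3 (U < X) on D(U)={1,3} D(X)={4,5}: no change
So after constraint 3: D(Y)={3,4}, size = 2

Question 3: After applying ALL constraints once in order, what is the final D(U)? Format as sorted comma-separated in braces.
Constraint 1 (Y + U = X) on D(Y)={1,3,4,5} D(U)={1,3,4} D(X)={1,3,4,5}: Y {1,3,4,5}->{1,3,4}; X {1,3,4,5}->{4,5}
Constraint 2 (U < Y) on D(U)={1,3,4} D(Y)={1,3,4}: U {1,3,4}->{1,3}; Y {1,3,4}->{3,4}
Constraint 3 (U < X) on D(U)={1,3} D(X)={4,5}: no change
So after all 3 constraints: D(U) = {1,3}

Answer: {1,3}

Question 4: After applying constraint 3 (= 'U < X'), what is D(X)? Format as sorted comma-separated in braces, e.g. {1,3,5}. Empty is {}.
Answer: {4,5}

Derivation:
Constraint 1 (Y + U = X) on D(Y)={1,3,4,5} D(U)={1,3,4} D(X)={1,3,4,5}: Y {1,3,4,5}->{1,3,4}; X {1,3,4,5}->{4,5}
Constraint 2 (U < Y) on D(U)={1,3,4} D(Y)={1,3,4}: U {1,3,4}->{1,3}; Y {1,3,4}->{3,4}
Constraint 3 (U < X) on D(U)={1,3} D(X)={4,5}: no change
So after constraint 3: D(X) = {4,5}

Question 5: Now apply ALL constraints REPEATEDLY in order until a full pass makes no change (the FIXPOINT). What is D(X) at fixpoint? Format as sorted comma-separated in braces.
Answer: {4,5}

Derivation:
pass 0 (initial): D(X)={1,3,4,5}
pass 1: U {1,3,4}->{1,3}; X {1,3,4,5}->{4,5}; Y {1,3,4,5}->{3,4}
pass 2: U {1,3}->{1}
pass 3: no change
Fixpoint after 3 passes: D(X) = {4,5}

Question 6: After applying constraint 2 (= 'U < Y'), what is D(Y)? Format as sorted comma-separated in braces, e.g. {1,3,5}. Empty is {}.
Answer: {3,4}

Derivation:
Constraint 1 (Y + U = X) on D(Y)={1,3,4,5} D(U)={1,3,4} D(X)={1,3,4,5}: Y {1,3,4,5}->{1,3,4}; X {1,3,4,5}->{4,5}
Constraint 2 (U < Y) on D(U)={1,3,4} D(Y)={1,3,4}: U {1,3,4}->{1,3}; Y {1,3,4}->{3,4}
So after constraint 2: D(Y) = {3,4}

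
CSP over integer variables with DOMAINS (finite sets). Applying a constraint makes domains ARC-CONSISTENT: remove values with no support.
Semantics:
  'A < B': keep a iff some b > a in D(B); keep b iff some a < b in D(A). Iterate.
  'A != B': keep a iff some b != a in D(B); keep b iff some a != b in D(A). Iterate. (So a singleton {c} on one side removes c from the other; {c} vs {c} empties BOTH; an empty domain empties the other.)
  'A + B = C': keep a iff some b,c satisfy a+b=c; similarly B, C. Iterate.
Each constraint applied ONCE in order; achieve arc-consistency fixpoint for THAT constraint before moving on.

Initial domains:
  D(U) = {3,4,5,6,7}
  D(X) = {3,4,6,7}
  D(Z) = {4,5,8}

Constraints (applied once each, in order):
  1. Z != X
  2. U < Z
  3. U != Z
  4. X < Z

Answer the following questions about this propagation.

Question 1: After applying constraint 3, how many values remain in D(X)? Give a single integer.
Constraint 1 (Z != X) on D(Z)={4,5,8} D(X)={3,4,6,7}: no change
Constraint 2 (U < Z) on D(U)={3,4,5,6,7} D(Z)={4,5,8}: no change
Constraint 3 (U != Z) on D(U)={3,4,5,6,7} D(Z)={4,5,8}: no change
So after constraint 3: D(X)={3,4,6,7}, size = 4

Answer: 4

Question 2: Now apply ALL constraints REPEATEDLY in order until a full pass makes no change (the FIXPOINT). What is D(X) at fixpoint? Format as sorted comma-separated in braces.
Answer: {3,4,6,7}

Derivation:
pass 0 (initial): D(X)={3,4,6,7}
pass 1: no change
Fixpoint after 1 passes: D(X) = {3,4,6,7}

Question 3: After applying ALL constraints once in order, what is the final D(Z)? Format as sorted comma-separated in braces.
Constraint 1 (Z != X) on D(Z)={4,5,8} D(X)={3,4,6,7}: no change
Constraint 2 (U < Z) on D(U)={3,4,5,6,7} D(Z)={4,5,8}: no change
Constraint 3 (U != Z) on D(U)={3,4,5,6,7} D(Z)={4,5,8}: no change
Constraint 4 (X < Z) on D(X)={3,4,6,7} D(Z)={4,5,8}: no change
So after all 4 constraints: D(Z) = {4,5,8}

Answer: {4,5,8}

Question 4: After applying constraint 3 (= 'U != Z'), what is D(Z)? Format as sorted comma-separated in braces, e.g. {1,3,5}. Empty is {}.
Constraint 1 (Z != X) on D(Z)={4,5,8} D(X)={3,4,6,7}: no change
Constraint 2 (U < Z) on D(U)={3,4,5,6,7} D(Z)={4,5,8}: no change
Constraint 3 (U != Z) on D(U)={3,4,5,6,7} D(Z)={4,5,8}: no change
So after constraint 3: D(Z) = {4,5,8}

Answer: {4,5,8}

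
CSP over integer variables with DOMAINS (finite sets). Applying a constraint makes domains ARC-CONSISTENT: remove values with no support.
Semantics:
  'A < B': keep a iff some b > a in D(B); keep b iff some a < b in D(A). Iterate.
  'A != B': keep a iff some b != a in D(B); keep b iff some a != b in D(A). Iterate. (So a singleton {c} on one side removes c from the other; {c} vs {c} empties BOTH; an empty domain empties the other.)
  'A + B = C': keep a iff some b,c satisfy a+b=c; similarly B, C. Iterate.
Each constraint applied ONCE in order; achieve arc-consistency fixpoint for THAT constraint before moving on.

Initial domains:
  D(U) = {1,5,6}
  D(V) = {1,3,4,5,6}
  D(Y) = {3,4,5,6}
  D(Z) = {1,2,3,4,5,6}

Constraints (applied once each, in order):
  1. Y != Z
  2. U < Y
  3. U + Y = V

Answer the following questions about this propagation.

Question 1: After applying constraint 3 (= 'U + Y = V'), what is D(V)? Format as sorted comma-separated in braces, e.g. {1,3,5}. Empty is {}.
Constraint 1 (Y != Z) on D(Y)={3,4,5,6} D(Z)={1,2,3,4,5,6}: no change
Constraint 2 (U < Y) on D(U)={1,5,6} D(Y)={3,4,5,6}: U {1,5,6}->{1,5}
Constraint 3 (U + Y = V) on D(U)={1,5} D(Y)={3,4,5,6} D(V)={1,3,4,5,6}: U {1,5}->{1}; Y {3,4,5,6}->{3,4,5}; V {1,3,4,5,6}->{4,5,6}
So after constraint 3: D(V) = {4,5,6}

Answer: {4,5,6}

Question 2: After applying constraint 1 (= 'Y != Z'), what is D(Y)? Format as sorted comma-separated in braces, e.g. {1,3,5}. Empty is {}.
Constraint 1 (Y != Z) on D(Y)={3,4,5,6} D(Z)={1,2,3,4,5,6}: no change
So after constraint 1: D(Y) = {3,4,5,6}

Answer: {3,4,5,6}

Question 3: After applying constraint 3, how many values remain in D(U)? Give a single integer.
Answer: 1

Derivation:
Constraint 1 (Y != Z) on D(Y)={3,4,5,6} D(Z)={1,2,3,4,5,6}: no change
Constraint 2 (U < Y) on D(U)={1,5,6} D(Y)={3,4,5,6}: U {1,5,6}->{1,5}
Constraint 3 (U + Y = V) on D(U)={1,5} D(Y)={3,4,5,6} D(V)={1,3,4,5,6}: U {1,5}->{1}; Y {3,4,5,6}->{3,4,5}; V {1,3,4,5,6}->{4,5,6}
So after constraint 3: D(U)={1}, size = 1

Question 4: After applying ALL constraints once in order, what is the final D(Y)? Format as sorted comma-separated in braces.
Answer: {3,4,5}

Derivation:
Constraint 1 (Y != Z) on D(Y)={3,4,5,6} D(Z)={1,2,3,4,5,6}: no change
Constraint 2 (U < Y) on D(U)={1,5,6} D(Y)={3,4,5,6}: U {1,5,6}->{1,5}
Constraint 3 (U + Y = V) on D(U)={1,5} D(Y)={3,4,5,6} D(V)={1,3,4,5,6}: U {1,5}->{1}; Y {3,4,5,6}->{3,4,5}; V {1,3,4,5,6}->{4,5,6}
So after all 3 constraints: D(Y) = {3,4,5}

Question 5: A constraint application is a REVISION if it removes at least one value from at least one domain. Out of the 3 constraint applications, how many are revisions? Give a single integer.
Answer: 2

Derivation:
Constraint 1 (Y != Z) on D(Y)={3,4,5,6} D(Z)={1,2,3,4,5,6}: no change => not a revision
Constraint 2 (U < Y) on D(U)={1,5,6} D(Y)={3,4,5,6}: U {1,5,6}->{1,5} => REVISION
Constraint 3 (U + Y = V) on D(U)={1,5} D(Y)={3,4,5,6} D(V)={1,3,4,5,6}: U {1,5}->{1}; Y {3,4,5,6}->{3,4,5}; V {1,3,4,5,6}->{4,5,6} => REVISION
Total revisions = 2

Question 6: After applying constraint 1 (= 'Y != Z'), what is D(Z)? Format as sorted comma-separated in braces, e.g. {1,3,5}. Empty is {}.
Answer: {1,2,3,4,5,6}

Derivation:
Constraint 1 (Y != Z) on D(Y)={3,4,5,6} D(Z)={1,2,3,4,5,6}: no change
So after constraint 1: D(Z) = {1,2,3,4,5,6}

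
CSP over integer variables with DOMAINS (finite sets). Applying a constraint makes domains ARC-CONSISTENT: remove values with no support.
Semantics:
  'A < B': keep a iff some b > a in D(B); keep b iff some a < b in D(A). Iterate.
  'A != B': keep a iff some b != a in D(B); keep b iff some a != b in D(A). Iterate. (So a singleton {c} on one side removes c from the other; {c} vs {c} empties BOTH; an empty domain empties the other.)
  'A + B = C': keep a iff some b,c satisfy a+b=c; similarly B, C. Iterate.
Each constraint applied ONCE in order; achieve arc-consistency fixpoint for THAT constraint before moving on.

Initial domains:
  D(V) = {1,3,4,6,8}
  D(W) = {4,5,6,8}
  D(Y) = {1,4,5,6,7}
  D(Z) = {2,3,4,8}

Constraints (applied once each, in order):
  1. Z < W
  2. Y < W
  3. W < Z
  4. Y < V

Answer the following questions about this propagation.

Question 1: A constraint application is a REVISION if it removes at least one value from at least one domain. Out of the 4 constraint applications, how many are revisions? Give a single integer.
Answer: 3

Derivation:
Constraint 1 (Z < W) on D(Z)={2,3,4,8} D(W)={4,5,6,8}: Z {2,3,4,8}->{2,3,4} => REVISION
Constraint 2 (Y < W) on D(Y)={1,4,5,6,7} D(W)={4,5,6,8}: no change => not a revision
Constraint 3 (W < Z) on D(W)={4,5,6,8} D(Z)={2,3,4}: W {4,5,6,8}->{}; Z {2,3,4}->{} => REVISION
Constraint 4 (Y < V) on D(Y)={1,4,5,6,7} D(V)={1,3,4,6,8}: V {1,3,4,6,8}->{3,4,6,8} => REVISION
Total revisions = 3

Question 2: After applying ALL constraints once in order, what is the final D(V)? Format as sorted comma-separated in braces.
Constraint 1 (Z < W) on D(Z)={2,3,4,8} D(W)={4,5,6,8}: Z {2,3,4,8}->{2,3,4}
Constraint 2 (Y < W) on D(Y)={1,4,5,6,7} D(W)={4,5,6,8}: no change
Constraint 3 (W < Z) on D(W)={4,5,6,8} D(Z)={2,3,4}: W {4,5,6,8}->{}; Z {2,3,4}->{}
Constraint 4 (Y < V) on D(Y)={1,4,5,6,7} D(V)={1,3,4,6,8}: V {1,3,4,6,8}->{3,4,6,8}
So after all 4 constraints: D(V) = {3,4,6,8}

Answer: {3,4,6,8}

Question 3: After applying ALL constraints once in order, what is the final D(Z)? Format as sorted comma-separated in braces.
Constraint 1 (Z < W) on D(Z)={2,3,4,8} D(W)={4,5,6,8}: Z {2,3,4,8}->{2,3,4}
Constraint 2 (Y < W) on D(Y)={1,4,5,6,7} D(W)={4,5,6,8}: no change
Constraint 3 (W < Z) on D(W)={4,5,6,8} D(Z)={2,3,4}: W {4,5,6,8}->{}; Z {2,3,4}->{}
Constraint 4 (Y < V) on D(Y)={1,4,5,6,7} D(V)={1,3,4,6,8}: V {1,3,4,6,8}->{3,4,6,8}
So after all 4 constraints: D(Z) = {}

Answer: {}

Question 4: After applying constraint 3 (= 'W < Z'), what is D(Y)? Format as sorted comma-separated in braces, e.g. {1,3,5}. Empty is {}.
Answer: {1,4,5,6,7}

Derivation:
Constraint 1 (Z < W) on D(Z)={2,3,4,8} D(W)={4,5,6,8}: Z {2,3,4,8}->{2,3,4}
Constraint 2 (Y < W) on D(Y)={1,4,5,6,7} D(W)={4,5,6,8}: no change
Constraint 3 (W < Z) on D(W)={4,5,6,8} D(Z)={2,3,4}: W {4,5,6,8}->{}; Z {2,3,4}->{}
So after constraint 3: D(Y) = {1,4,5,6,7}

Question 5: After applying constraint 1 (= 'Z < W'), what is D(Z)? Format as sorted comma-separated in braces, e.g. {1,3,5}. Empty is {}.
Answer: {2,3,4}

Derivation:
Constraint 1 (Z < W) on D(Z)={2,3,4,8} D(W)={4,5,6,8}: Z {2,3,4,8}->{2,3,4}
So after constraint 1: D(Z) = {2,3,4}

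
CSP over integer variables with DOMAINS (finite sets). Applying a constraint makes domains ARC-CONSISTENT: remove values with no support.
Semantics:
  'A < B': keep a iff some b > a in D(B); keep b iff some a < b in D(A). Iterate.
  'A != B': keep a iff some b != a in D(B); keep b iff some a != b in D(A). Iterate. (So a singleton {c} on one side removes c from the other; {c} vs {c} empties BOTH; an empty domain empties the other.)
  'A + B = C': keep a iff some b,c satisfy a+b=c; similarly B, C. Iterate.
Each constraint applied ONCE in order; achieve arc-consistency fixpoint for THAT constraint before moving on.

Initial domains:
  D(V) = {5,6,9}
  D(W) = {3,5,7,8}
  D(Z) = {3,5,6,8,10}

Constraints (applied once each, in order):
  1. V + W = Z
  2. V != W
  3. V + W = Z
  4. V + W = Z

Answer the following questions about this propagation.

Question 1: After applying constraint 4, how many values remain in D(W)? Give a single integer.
Answer: 1

Derivation:
Constraint 1 (V + W = Z) on D(V)={5,6,9} D(W)={3,5,7,8} D(Z)={3,5,6,8,10}: V {5,6,9}->{5}; W {3,5,7,8}->{3,5}; Z {3,5,6,8,10}->{8,10}
Constraint 2 (V != W) on D(V)={5} D(W)={3,5}: W {3,5}->{3}
Constraint 3 (V + W = Z) on D(V)={5} D(W)={3} D(Z)={8,10}: Z {8,10}->{8}
Constraint 4 (V + W = Z) on D(V)={5} D(W)={3} D(Z)={8}: no change
So after constraint 4: D(W)={3}, size = 1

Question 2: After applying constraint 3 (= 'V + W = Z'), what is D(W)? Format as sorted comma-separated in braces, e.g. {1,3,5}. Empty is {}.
Constraint 1 (V + W = Z) on D(V)={5,6,9} D(W)={3,5,7,8} D(Z)={3,5,6,8,10}: V {5,6,9}->{5}; W {3,5,7,8}->{3,5}; Z {3,5,6,8,10}->{8,10}
Constraint 2 (V != W) on D(V)={5} D(W)={3,5}: W {3,5}->{3}
Constraint 3 (V + W = Z) on D(V)={5} D(W)={3} D(Z)={8,10}: Z {8,10}->{8}
So after constraint 3: D(W) = {3}

Answer: {3}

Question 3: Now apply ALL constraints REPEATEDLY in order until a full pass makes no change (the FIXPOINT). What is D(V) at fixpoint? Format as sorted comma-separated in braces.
pass 0 (initial): D(V)={5,6,9}
pass 1: V {5,6,9}->{5}; W {3,5,7,8}->{3}; Z {3,5,6,8,10}->{8}
pass 2: no change
Fixpoint after 2 passes: D(V) = {5}

Answer: {5}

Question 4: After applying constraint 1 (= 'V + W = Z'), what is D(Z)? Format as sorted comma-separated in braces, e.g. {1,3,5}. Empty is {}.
Constraint 1 (V + W = Z) on D(V)={5,6,9} D(W)={3,5,7,8} D(Z)={3,5,6,8,10}: V {5,6,9}->{5}; W {3,5,7,8}->{3,5}; Z {3,5,6,8,10}->{8,10}
So after constraint 1: D(Z) = {8,10}

Answer: {8,10}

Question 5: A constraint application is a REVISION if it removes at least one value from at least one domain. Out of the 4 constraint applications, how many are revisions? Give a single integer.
Answer: 3

Derivation:
Constraint 1 (V + W = Z) on D(V)={5,6,9} D(W)={3,5,7,8} D(Z)={3,5,6,8,10}: V {5,6,9}->{5}; W {3,5,7,8}->{3,5}; Z {3,5,6,8,10}->{8,10} => REVISION
Constraint 2 (V != W) on D(V)={5} D(W)={3,5}: W {3,5}->{3} => REVISION
Constraint 3 (V + W = Z) on D(V)={5} D(W)={3} D(Z)={8,10}: Z {8,10}->{8} => REVISION
Constraint 4 (V + W = Z) on D(V)={5} D(W)={3} D(Z)={8}: no change => not a revision
Total revisions = 3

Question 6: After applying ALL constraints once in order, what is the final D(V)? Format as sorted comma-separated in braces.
Constraint 1 (V + W = Z) on D(V)={5,6,9} D(W)={3,5,7,8} D(Z)={3,5,6,8,10}: V {5,6,9}->{5}; W {3,5,7,8}->{3,5}; Z {3,5,6,8,10}->{8,10}
Constraint 2 (V != W) on D(V)={5} D(W)={3,5}: W {3,5}->{3}
Constraint 3 (V + W = Z) on D(V)={5} D(W)={3} D(Z)={8,10}: Z {8,10}->{8}
Constraint 4 (V + W = Z) on D(V)={5} D(W)={3} D(Z)={8}: no change
So after all 4 constraints: D(V) = {5}

Answer: {5}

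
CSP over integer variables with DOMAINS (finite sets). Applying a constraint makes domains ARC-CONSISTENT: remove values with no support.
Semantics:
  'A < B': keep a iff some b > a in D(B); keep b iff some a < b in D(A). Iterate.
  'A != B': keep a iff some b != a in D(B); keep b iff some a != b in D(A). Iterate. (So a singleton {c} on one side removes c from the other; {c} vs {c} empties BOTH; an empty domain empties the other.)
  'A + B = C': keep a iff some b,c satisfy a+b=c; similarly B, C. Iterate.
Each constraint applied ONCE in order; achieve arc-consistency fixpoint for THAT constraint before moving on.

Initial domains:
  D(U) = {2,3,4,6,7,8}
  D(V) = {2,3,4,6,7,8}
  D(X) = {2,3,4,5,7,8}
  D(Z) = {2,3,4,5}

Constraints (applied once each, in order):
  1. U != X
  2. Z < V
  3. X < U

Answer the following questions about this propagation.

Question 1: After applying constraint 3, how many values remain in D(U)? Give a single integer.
Answer: 5

Derivation:
Constraint 1 (U != X) on D(U)={2,3,4,6,7,8} D(X)={2,3,4,5,7,8}: no change
Constraint 2 (Z < V) on D(Z)={2,3,4,5} D(V)={2,3,4,6,7,8}: V {2,3,4,6,7,8}->{3,4,6,7,8}
Constraint 3 (X < U) on D(X)={2,3,4,5,7,8} D(U)={2,3,4,6,7,8}: X {2,3,4,5,7,8}->{2,3,4,5,7}; U {2,3,4,6,7,8}->{3,4,6,7,8}
So after constraint 3: D(U)={3,4,6,7,8}, size = 5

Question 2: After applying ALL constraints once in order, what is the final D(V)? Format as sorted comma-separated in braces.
Constraint 1 (U != X) on D(U)={2,3,4,6,7,8} D(X)={2,3,4,5,7,8}: no change
Constraint 2 (Z < V) on D(Z)={2,3,4,5} D(V)={2,3,4,6,7,8}: V {2,3,4,6,7,8}->{3,4,6,7,8}
Constraint 3 (X < U) on D(X)={2,3,4,5,7,8} D(U)={2,3,4,6,7,8}: X {2,3,4,5,7,8}->{2,3,4,5,7}; U {2,3,4,6,7,8}->{3,4,6,7,8}
So after all 3 constraints: D(V) = {3,4,6,7,8}

Answer: {3,4,6,7,8}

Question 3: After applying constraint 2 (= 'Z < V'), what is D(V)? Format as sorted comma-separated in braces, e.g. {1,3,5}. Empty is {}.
Constraint 1 (U != X) on D(U)={2,3,4,6,7,8} D(X)={2,3,4,5,7,8}: no change
Constraint 2 (Z < V) on D(Z)={2,3,4,5} D(V)={2,3,4,6,7,8}: V {2,3,4,6,7,8}->{3,4,6,7,8}
So after constraint 2: D(V) = {3,4,6,7,8}

Answer: {3,4,6,7,8}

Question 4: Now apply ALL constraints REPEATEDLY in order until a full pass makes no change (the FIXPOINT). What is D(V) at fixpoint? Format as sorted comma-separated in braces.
Answer: {3,4,6,7,8}

Derivation:
pass 0 (initial): D(V)={2,3,4,6,7,8}
pass 1: U {2,3,4,6,7,8}->{3,4,6,7,8}; V {2,3,4,6,7,8}->{3,4,6,7,8}; X {2,3,4,5,7,8}->{2,3,4,5,7}
pass 2: no change
Fixpoint after 2 passes: D(V) = {3,4,6,7,8}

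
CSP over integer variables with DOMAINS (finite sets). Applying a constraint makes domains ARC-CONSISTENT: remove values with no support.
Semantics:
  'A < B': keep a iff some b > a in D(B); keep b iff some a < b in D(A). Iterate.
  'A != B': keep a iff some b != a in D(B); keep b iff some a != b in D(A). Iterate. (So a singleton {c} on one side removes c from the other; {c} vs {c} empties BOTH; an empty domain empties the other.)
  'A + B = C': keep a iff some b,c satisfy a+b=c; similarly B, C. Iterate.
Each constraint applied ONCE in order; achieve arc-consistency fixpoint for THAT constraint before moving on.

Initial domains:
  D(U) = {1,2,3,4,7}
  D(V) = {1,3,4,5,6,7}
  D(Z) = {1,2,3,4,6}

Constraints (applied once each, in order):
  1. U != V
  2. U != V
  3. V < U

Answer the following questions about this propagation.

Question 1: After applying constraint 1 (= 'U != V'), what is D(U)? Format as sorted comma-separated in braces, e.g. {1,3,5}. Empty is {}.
Constraint 1 (U != V) on D(U)={1,2,3,4,7} D(V)={1,3,4,5,6,7}: no change
So after constraint 1: D(U) = {1,2,3,4,7}

Answer: {1,2,3,4,7}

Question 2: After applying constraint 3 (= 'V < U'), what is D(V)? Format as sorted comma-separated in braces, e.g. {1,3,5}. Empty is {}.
Answer: {1,3,4,5,6}

Derivation:
Constraint 1 (U != V) on D(U)={1,2,3,4,7} D(V)={1,3,4,5,6,7}: no change
Constraint 2 (U != V) on D(U)={1,2,3,4,7} D(V)={1,3,4,5,6,7}: no change
Constraint 3 (V < U) on D(V)={1,3,4,5,6,7} D(U)={1,2,3,4,7}: V {1,3,4,5,6,7}->{1,3,4,5,6}; U {1,2,3,4,7}->{2,3,4,7}
So after constraint 3: D(V) = {1,3,4,5,6}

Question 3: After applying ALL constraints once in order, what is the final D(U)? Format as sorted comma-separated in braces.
Answer: {2,3,4,7}

Derivation:
Constraint 1 (U != V) on D(U)={1,2,3,4,7} D(V)={1,3,4,5,6,7}: no change
Constraint 2 (U != V) on D(U)={1,2,3,4,7} D(V)={1,3,4,5,6,7}: no change
Constraint 3 (V < U) on D(V)={1,3,4,5,6,7} D(U)={1,2,3,4,7}: V {1,3,4,5,6,7}->{1,3,4,5,6}; U {1,2,3,4,7}->{2,3,4,7}
So after all 3 constraints: D(U) = {2,3,4,7}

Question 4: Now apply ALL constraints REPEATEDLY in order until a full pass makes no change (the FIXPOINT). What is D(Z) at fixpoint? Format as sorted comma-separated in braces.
Answer: {1,2,3,4,6}

Derivation:
pass 0 (initial): D(Z)={1,2,3,4,6}
pass 1: U {1,2,3,4,7}->{2,3,4,7}; V {1,3,4,5,6,7}->{1,3,4,5,6}
pass 2: no change
Fixpoint after 2 passes: D(Z) = {1,2,3,4,6}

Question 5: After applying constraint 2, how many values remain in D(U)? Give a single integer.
Answer: 5

Derivation:
Constraint 1 (U != V) on D(U)={1,2,3,4,7} D(V)={1,3,4,5,6,7}: no change
Constraint 2 (U != V) on D(U)={1,2,3,4,7} D(V)={1,3,4,5,6,7}: no change
So after constraint 2: D(U)={1,2,3,4,7}, size = 5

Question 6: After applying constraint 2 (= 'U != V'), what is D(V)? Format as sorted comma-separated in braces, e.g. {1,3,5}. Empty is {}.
Constraint 1 (U != V) on D(U)={1,2,3,4,7} D(V)={1,3,4,5,6,7}: no change
Constraint 2 (U != V) on D(U)={1,2,3,4,7} D(V)={1,3,4,5,6,7}: no change
So after constraint 2: D(V) = {1,3,4,5,6,7}

Answer: {1,3,4,5,6,7}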